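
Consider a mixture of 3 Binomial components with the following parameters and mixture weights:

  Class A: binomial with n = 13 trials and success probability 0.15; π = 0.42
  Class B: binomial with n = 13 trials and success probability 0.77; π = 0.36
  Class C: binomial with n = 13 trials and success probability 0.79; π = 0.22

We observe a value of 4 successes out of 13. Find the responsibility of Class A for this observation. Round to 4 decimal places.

0.9940

The responsibility of component k is P(Z=k) f_k(x) divided by Σ_j P(Z=j) f_j(x).
Evaluate each component's likelihood at the observed value:
  f_A = C(13,4)·0.15^4·0.85^9 = 715·0.00050625·0.231617 = 0.0838381
  f_B = C(13,4)·0.77^4·0.23^9 = 715·0.35153·1.80115e-06 = 0.000452709
  f_C = C(13,4)·0.79^4·0.21^9 = 715·0.389501·7.9428e-07 = 0.000221201
Unnormalised posteriors:
  P(Z=A)·f_A = 0.42 × 0.0838381 = 0.035212
  P(Z=B)·f_B = 0.36 × 0.000452709 = 0.000162975
  P(Z=C)·f_C = 0.22 × 0.000221201 = 4.86643e-05
Sum: 0.035212 + 0.000162975 + 4.86643e-05 = 0.0354236
So the posterior for Class A is 0.035212 / 0.0354236 ≈ 0.9940.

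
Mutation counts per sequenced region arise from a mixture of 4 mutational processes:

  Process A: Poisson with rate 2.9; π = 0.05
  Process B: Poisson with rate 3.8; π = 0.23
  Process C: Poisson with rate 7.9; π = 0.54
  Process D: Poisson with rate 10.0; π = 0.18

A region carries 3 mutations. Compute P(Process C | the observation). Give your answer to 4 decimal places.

0.2163

Posterior ∝ prior × likelihood, so P(k | x) ∝ π_k f_k(x); normalise over all components.
Component likelihoods at x = 3 mutations:
  f_A = 0.22366
  f_B = 0.204588
  f_C = 0.0304652
  f_D = 0.00756665
Weight by the priors:
  π_A·f_A = 0.05 × 0.22366 = 0.011183
  π_B·f_B = 0.23 × 0.204588 = 0.0470553
  π_C·f_C = 0.54 × 0.0304652 = 0.0164512
  π_D·f_D = 0.18 × 0.00756665 = 0.001362
Denominator: 0.011183 + 0.0470553 + 0.0164512 + 0.001362 = 0.0760515
Responsibility of Process C: 0.0164512 / 0.0760515 ≈ 0.2163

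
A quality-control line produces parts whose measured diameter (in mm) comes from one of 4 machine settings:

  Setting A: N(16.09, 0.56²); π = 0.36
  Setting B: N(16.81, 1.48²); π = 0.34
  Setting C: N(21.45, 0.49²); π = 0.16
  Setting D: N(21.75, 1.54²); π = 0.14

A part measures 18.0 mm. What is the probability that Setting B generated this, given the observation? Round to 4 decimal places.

P(component k | x) = w_k·f_k(x) / marginal(x), where marginal(x) = Σ_j w_j·f_j(x).
Evaluate each component's likelihood at the observed value:
  p_A = (1/(0.56·√(2π)))·exp(−(18.0−16.09)²/(2·0.56²)) = 0.712397·exp(-5.81649) = 0.00212155
  p_B = (1/(1.48·√(2π)))·exp(−(18.0−16.81)²/(2·1.48²)) = 0.269556·exp(-0.32325) = 0.195102
  p_C = (1/(0.49·√(2π)))·exp(−(18.0−21.45)²/(2·0.49²)) = 0.814168·exp(-24.78655) = 1.39976e-11
  p_D = (1/(1.54·√(2π)))·exp(−(18.0−21.75)²/(2·1.54²)) = 0.259053·exp(-2.96477) = 0.01336
Unnormalised posteriors:
  w_A·p_A = 0.36 × 0.00212155 = 0.00076376
  w_B·p_B = 0.34 × 0.195102 = 0.0663347
  w_C·p_C = 0.16 × 1.39976e-11 = 2.23961e-12
  w_D·p_D = 0.14 × 0.01336 = 0.0018704
Evidence: 0.00076376 + 0.0663347 + 2.23961e-12 + 0.0018704 = 0.0689689
Responsibility of Setting B: 0.0663347 / 0.0689689 ≈ 0.9618

0.9618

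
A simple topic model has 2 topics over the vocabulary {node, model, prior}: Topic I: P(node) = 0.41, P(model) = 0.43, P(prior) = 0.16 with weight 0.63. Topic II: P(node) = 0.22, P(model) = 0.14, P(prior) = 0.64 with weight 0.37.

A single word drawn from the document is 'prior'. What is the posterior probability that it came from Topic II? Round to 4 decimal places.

Posterior ∝ prior × likelihood, so P(k | x) ∝ π_k f_k(x); normalise over all components.
Component likelihoods at x = 'prior':
  p_I = 0.16
  p_II = 0.64
Prior × likelihood for each component:
  π_I·p_I = 0.63 × 0.16 = 0.1008
  π_II·p_II = 0.37 × 0.64 = 0.2368
Sum: 0.1008 + 0.2368 = 0.3376
P(Topic II | 'prior') ≈ 0.7014

0.7014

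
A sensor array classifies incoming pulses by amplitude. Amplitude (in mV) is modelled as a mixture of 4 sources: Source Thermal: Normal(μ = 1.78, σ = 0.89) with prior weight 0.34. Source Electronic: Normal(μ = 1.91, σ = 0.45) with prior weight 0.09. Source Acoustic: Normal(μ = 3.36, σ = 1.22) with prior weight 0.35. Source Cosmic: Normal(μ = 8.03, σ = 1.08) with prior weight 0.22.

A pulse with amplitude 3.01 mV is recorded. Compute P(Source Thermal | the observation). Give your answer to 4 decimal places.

By Bayes' theorem, P(k | x) = π_k f_k(x) / Σ_j π_j f_j(x).
Component likelihoods at x = 3.01 mV:
  f_Thermal = 0.172493
  f_Electronic = 0.0446864
  f_Acoustic = 0.313818
  f_Cosmic = 7.51552e-06
Weight by the priors:
  π_Thermal·f_Thermal = 0.34 × 0.172493 = 0.0586477
  π_Electronic·f_Electronic = 0.09 × 0.0446864 = 0.00402178
  π_Acoustic·f_Acoustic = 0.35 × 0.313818 = 0.109836
  π_Cosmic·f_Cosmic = 0.22 × 7.51552e-06 = 1.65341e-06
Evidence: 0.0586477 + 0.00402178 + 0.109836 + 1.65341e-06 = 0.172508
Responsibility of Source Thermal: 0.0586477 / 0.172508 ≈ 0.3400

0.3400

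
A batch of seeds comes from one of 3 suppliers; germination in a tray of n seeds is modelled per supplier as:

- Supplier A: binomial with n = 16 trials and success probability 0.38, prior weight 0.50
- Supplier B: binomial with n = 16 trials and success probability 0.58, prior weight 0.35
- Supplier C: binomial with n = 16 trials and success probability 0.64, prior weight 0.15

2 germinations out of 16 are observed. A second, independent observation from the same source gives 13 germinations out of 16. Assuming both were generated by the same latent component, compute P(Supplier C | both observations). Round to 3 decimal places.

0.045

Apply Bayes' rule: the posterior for each component is proportional to its prior times its likelihood at x.
Since both observations come from the same component, the likelihood for component k is f_k(x₁)·f_k(x₂).
  f_A = [0.0214898] × [0.00045978] = 9.88057e-06
  f_B = [0.000214549] × [0.0348738] = 7.48216e-06
  f_C = [3.0184e-05] × [0.0789651] = 2.38348e-06
Multiply by the mixture weights:
  π_A·f_A = 0.50 × 9.88057e-06 = 4.94028e-06
  π_B·f_B = 0.35 × 7.48216e-06 = 2.61876e-06
  π_C·f_C = 0.15 × 2.38348e-06 = 3.57522e-07
Denominator: 4.94028e-06 + 2.61876e-06 + 3.57522e-07 = 7.91656e-06
P(Supplier C | data) = 3.57522e-07 / 7.91656e-06 ≈ 0.045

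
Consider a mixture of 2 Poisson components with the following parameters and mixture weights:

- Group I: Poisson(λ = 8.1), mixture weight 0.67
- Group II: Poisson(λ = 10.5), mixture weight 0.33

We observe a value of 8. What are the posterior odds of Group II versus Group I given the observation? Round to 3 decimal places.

0.356

Since P(k|x) ∝ π_k f_k(x), the posterior odds are π_i f_i(x) / (π_j f_j(x)).
Poisson probabilities:
  p_I = 0.1395
  p_II = 0.100902
Odds = (0.33/0.67) × (0.100902/0.1395) = 0.492537 × 0.723315 ≈ 0.356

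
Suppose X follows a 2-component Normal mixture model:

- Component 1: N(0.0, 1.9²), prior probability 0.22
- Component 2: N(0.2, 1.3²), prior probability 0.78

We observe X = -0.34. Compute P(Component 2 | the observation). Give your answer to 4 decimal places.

Posterior ∝ prior × likelihood, so P(k | x) ∝ w_k f_k(x); normalise over all components.
Evaluate each component's likelihood at the observed value:
  L_1 = 0.206635
  L_2 = 0.281513
Unnormalised posteriors:
  w_1·L_1 = 0.22 × 0.206635 = 0.0454596
  w_2·L_2 = 0.78 × 0.281513 = 0.219581
Denominator: 0.0454596 + 0.219581 = 0.26504
So the posterior for Component 2 is 0.219581 / 0.26504 ≈ 0.8285.

0.8285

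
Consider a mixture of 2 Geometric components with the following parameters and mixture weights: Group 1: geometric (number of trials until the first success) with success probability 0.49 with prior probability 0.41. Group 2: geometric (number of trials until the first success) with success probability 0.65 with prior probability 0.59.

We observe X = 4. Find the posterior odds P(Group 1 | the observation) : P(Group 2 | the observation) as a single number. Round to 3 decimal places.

Posterior odds = (π_i f_i(x)) / (π_j f_j(x)); the normalising sum cancels.
Evaluate each component's likelihood at the observed value:
  f_1 = 0.49·(1−0.49)^3 = 0.49·0.132651 = 0.064999
  f_2 = 0.65·(1−0.65)^3 = 0.65·0.042875 = 0.0278687
Posterior odds = (π_1·f_1) / (π_2·f_2) = (0.41·0.064999) / (0.59·0.0278687) = 0.0266496 / 0.0164426 ≈ 1.621

1.621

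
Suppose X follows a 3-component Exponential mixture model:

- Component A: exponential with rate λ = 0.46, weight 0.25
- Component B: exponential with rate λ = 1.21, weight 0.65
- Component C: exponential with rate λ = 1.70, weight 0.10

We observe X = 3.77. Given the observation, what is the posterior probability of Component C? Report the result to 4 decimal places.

0.0097

Apply Bayes' rule: the posterior for each component is proportional to its prior times its likelihood at x.
Evaluate each component's likelihood at the observed value:
  p_A = 0.46·e^(−0.46·3.77) = 0.46·e^(−1.7342) = 0.081209
  p_B = 1.21·e^(−1.21·3.77) = 1.21·e^(−4.5617) = 0.0126376
  p_C = 1.70·e^(−1.70·3.77) = 1.70·e^(−6.4090) = 0.00279934
Multiply by the mixture weights:
  π_A·p_A = 0.25 × 0.081209 = 0.0203023
  π_B·p_B = 0.65 × 0.0126376 = 0.00821443
  π_C·p_C = 0.10 × 0.00279934 = 0.000279934
Evidence: 0.0203023 + 0.00821443 + 0.000279934 = 0.0287966
Responsibility of Component C: 0.000279934 / 0.0287966 ≈ 0.0097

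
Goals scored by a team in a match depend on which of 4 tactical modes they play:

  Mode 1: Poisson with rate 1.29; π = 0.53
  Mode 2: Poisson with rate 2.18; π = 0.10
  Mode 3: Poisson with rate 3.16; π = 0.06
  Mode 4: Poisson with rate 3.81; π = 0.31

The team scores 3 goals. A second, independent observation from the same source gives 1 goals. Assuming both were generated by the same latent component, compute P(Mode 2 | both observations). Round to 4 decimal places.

0.1578

Posterior ∝ prior × likelihood, so P(k | x) ∝ P(Z=k) f_k(x); normalise over all components.
Since both observations come from the same component, the likelihood for component k is f_k(x₁)·f_k(x₂).
  L_1 = [e^(−1.29)·1.29^3/3! = 0.0984868] × [0.355099] = 0.0349726
  L_2 = [e^(−2.18)·2.18^3/3! = 0.195189] × [0.246431] = 0.0481006
  L_3 = [e^(−3.16)·3.16^3/3! = 0.22312] × [0.134065] = 0.0299127
  L_4 = [e^(−3.81)·3.81^3/3! = 0.204156] × [0.0843846] = 0.0172276
Prior × likelihood for each component:
  P(Z=1)·L_1 = 0.53 × 0.0349726 = 0.0185355
  P(Z=2)·L_2 = 0.10 × 0.0481006 = 0.00481006
  P(Z=3)·L_3 = 0.06 × 0.0299127 = 0.00179476
  P(Z=4)·L_4 = 0.31 × 0.0172276 = 0.00534056
Normaliser: 0.0185355 + 0.00481006 + 0.00179476 + 0.00534056 = 0.0304809
P(Mode 2 | x₁, x₂) = 0.00481006 / 0.0304809 ≈ 0.1578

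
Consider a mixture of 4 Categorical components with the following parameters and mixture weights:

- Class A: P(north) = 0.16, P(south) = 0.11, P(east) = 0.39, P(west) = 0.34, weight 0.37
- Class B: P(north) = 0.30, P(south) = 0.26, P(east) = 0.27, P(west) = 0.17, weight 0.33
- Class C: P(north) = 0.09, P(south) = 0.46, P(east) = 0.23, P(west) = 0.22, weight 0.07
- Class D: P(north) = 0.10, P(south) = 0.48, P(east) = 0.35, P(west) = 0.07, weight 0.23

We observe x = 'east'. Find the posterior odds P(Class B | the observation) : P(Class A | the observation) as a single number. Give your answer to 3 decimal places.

Since P(k|x) ∝ w_k f_k(x), the posterior odds are w_i f_i(x) / (w_j f_j(x)).
Categorical probabilities:
  f_A = 0.39
  f_B = 0.27
  f_C = 0.23
  f_D = 0.35
0.0891 / 0.1443 ≈ 0.617

0.617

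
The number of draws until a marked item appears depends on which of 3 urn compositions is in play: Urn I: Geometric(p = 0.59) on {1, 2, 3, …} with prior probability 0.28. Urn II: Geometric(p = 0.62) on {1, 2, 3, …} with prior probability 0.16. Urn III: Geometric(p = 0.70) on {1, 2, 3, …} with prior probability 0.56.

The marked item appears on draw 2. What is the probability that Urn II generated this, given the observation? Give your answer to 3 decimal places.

0.169

By Bayes' theorem, P(k | x) = w_k f_k(x) / Σ_j w_j f_j(x).
Component likelihoods at x = 2:
  f_I = 0.59·(1−0.59)^1 = 0.59·0.41 = 0.2419
  f_II = 0.62·(1−0.62)^1 = 0.62·0.38 = 0.2356
  f_III = 0.70·(1−0.70)^1 = 0.70·0.3 = 0.21
Prior × likelihood for each component:
  w_I·f_I = 0.28 × 0.2419 = 0.067732
  w_II·f_II = 0.16 × 0.2356 = 0.037696
  w_III·f_III = 0.56 × 0.21 = 0.1176
Sum: 0.067732 + 0.037696 + 0.1176 = 0.223028
P(Urn II | x) ≈ 0.169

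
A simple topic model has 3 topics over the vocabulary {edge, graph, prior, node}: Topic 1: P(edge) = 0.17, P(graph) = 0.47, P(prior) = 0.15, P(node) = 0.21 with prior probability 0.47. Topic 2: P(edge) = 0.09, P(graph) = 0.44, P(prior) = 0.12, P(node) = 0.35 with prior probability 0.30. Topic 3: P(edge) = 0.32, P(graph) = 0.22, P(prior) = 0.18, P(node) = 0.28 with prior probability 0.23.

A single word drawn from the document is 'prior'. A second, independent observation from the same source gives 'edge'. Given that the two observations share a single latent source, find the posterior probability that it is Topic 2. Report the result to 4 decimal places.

P(component k | x) = w_k·f_k(x) / marginal(x), where marginal(x) = Σ_j w_j·f_j(x).
Since both observations come from the same component, the likelihood for component k is f_k(x₁)·f_k(x₂).
  f_1 = [0.15] × [0.17] = 0.0255
  f_2 = [0.12] × [0.09] = 0.0108
  f_3 = [0.18] × [0.32] = 0.0576
Weight by the priors:
  w_1·f_1 = 0.47 × 0.0255 = 0.011985
  w_2·f_2 = 0.30 × 0.0108 = 0.00324
  w_3·f_3 = 0.23 × 0.0576 = 0.013248
Evidence: 0.011985 + 0.00324 + 0.013248 = 0.028473
P(Topic 2 | x₁, x₂) = 0.00324 / 0.028473 ≈ 0.1138

0.1138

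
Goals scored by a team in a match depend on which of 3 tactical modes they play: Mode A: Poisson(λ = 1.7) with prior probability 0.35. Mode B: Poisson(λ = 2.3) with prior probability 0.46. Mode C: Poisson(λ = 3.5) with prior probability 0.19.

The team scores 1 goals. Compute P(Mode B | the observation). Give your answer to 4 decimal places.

Apply Bayes' rule: the posterior for each component is proportional to its prior times its likelihood at x.
Poisson probabilities:
  f_A = 0.310562
  f_B = 0.230595
  f_C = 0.105691
Weight by the priors:
  π_A·f_A = 0.35 × 0.310562 = 0.108697
  π_B·f_B = 0.46 × 0.230595 = 0.106074
  π_C·f_C = 0.19 × 0.105691 = 0.0200813
Denominator: 0.108697 + 0.106074 + 0.0200813 = 0.234852
P(Mode B | x) ≈ 0.4517

0.4517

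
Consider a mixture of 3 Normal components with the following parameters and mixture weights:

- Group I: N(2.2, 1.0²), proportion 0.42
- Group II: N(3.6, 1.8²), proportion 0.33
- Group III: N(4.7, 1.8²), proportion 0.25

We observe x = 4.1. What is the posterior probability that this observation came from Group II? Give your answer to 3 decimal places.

0.468

By Bayes' theorem, P(k | x) = P(Z=k) f_k(x) / Σ_j P(Z=j) f_j(x).
Normal densities:
  p_I = 0.0656158
  p_II = 0.213247
  p_III = 0.209657
Weight by the priors:
  P(Z=I)·p_I = 0.42 × 0.0656158 = 0.0275586
  P(Z=II)·p_II = 0.33 × 0.213247 = 0.0703714
  P(Z=III)·p_III = 0.25 × 0.209657 = 0.0524143
Marginal: 0.0275586 + 0.0703714 + 0.0524143 = 0.150344
So the posterior for Group II is 0.0703714 / 0.150344 ≈ 0.468.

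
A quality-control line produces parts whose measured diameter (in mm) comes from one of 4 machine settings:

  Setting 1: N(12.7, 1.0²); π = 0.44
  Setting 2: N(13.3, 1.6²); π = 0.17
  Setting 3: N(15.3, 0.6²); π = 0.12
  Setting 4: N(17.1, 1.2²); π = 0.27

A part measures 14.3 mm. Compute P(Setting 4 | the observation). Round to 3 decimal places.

0.054

Posterior ∝ prior × likelihood, so P(k | x) ∝ P(Z=k) f_k(x); normalise over all components.
Component likelihoods at x = 14.3 mm:
  f_1 = (1/(1.0·√(2π)))·exp(−(14.3−12.7)²/(2·1.0²)) = 0.398942·exp(-1.28000) = 0.110921
  f_2 = (1/(1.6·√(2π)))·exp(−(14.3−13.3)²/(2·1.6²)) = 0.249339·exp(-0.19531) = 0.205101
  f_3 = (1/(0.6·√(2π)))·exp(−(14.3−15.3)²/(2·0.6²)) = 0.664904·exp(-1.38889) = 0.165795
  f_4 = (1/(1.2·√(2π)))·exp(−(14.3−17.1)²/(2·1.2²)) = 0.332452·exp(-2.72222) = 0.0218516
Multiply by the mixture weights:
  P(Z=1)·f_1 = 0.44 × 0.110921 = 0.0488052
  P(Z=2)·f_2 = 0.17 × 0.205101 = 0.0348671
  P(Z=3)·f_3 = 0.12 × 0.165795 = 0.0198954
  P(Z=4)·f_4 = 0.27 × 0.0218516 = 0.00589993
Marginal: 0.0488052 + 0.0348671 + 0.0198954 + 0.00589993 = 0.109468
P(Setting 4 | the observation) ≈ 0.054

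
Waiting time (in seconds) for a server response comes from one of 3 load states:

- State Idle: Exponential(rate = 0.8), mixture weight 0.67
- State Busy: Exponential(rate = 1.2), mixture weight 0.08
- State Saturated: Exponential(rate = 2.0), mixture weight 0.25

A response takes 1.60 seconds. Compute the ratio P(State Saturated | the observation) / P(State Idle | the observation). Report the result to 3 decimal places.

0.137

Posterior odds = (π_i f_i(x)) / (π_j f_j(x)); the normalising sum cancels.
Exponential densities:
  f_Idle = 0.22243
  f_Busy = 0.175928
  f_Saturated = 0.0815244
0.0203811 / 0.149028 ≈ 0.137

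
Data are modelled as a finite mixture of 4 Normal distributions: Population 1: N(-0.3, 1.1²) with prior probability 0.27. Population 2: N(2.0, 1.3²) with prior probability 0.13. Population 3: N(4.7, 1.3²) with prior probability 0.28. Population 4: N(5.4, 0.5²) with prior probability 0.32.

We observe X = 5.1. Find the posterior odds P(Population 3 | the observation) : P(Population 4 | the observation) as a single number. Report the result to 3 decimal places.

Only the two components matter; the odds are (π_i f_i(x)) / (π_j f_j(x)).
Evaluate each component's likelihood at the observed value:
  f_1 = 2.12055e-06
  f_2 = 0.0178724
  f_3 = 0.29269
  f_4 = 0.666449
0.0819533 / 0.213264 ≈ 0.384

0.384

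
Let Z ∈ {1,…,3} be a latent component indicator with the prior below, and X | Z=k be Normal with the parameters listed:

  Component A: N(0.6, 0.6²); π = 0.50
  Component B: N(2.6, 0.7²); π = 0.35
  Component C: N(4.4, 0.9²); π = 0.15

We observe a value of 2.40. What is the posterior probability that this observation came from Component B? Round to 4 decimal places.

By Bayes' theorem, P(k | x) = w_k f_k(x) / Σ_j w_j f_j(x).
Component likelihoods at x = 2.40:
  f_A = (1/(0.6·√(2π)))·exp(−(2.40−0.6)²/(2·0.6²)) = 0.664904·exp(-4.50000) = 0.00738641
  f_B = (1/(0.7·√(2π)))·exp(−(2.40−2.6)²/(2·0.7²)) = 0.569918·exp(-0.04082) = 0.547124
  f_C = (1/(0.9·√(2π)))·exp(−(2.40−4.4)²/(2·0.9²)) = 0.443269·exp(-2.46914) = 0.0375263
Prior × likelihood for each component:
  w_A·f_A = 0.50 × 0.00738641 = 0.00369321
  w_B·f_B = 0.35 × 0.547124 = 0.191493
  w_C·f_C = 0.15 × 0.0375263 = 0.00562894
Denominator: 0.00369321 + 0.191493 + 0.00562894 = 0.200816
P(Component B | the observation) = 0.191493 / 0.200816 ≈ 0.9536

0.9536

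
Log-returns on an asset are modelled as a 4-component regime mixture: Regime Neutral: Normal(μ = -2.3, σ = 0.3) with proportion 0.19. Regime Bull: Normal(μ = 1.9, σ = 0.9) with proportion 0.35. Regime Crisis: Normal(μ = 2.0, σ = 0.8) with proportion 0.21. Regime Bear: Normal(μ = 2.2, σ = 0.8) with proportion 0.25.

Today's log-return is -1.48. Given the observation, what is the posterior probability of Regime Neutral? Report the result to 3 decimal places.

0.976

By Bayes' theorem, P(k | x) = P(Z=k) f_k(x) / Σ_j P(Z=j) f_j(x).
Evaluate each component's likelihood at the observed value:
  f_Neutral = (1/(0.3·√(2π)))·exp(−(-1.48−-2.3)²/(2·0.3²)) = 1.329808·exp(-3.73556) = 0.0317291
  f_Bull = (1/(0.9·√(2π)))·exp(−(-1.48−1.9)²/(2·0.9²)) = 0.443269·exp(-7.05210) = 0.00038369
  f_Crisis = (1/(0.8·√(2π)))·exp(−(-1.48−2.0)²/(2·0.8²)) = 0.498678·exp(-9.46125) = 3.88018e-05
  f_Bear = (1/(0.8·√(2π)))·exp(−(-1.48−2.2)²/(2·0.8²)) = 0.498678·exp(-10.58000) = 1.26761e-05
Weight by the priors:
  P(Z=Neutral)·f_Neutral = 0.19 × 0.0317291 = 0.00602853
  P(Z=Bull)·f_Bull = 0.35 × 0.00038369 = 0.000134291
  P(Z=Crisis)·f_Crisis = 0.21 × 3.88018e-05 = 8.14837e-06
  P(Z=Bear)·f_Bear = 0.25 × 1.26761e-05 = 3.16902e-06
Marginal: 0.00602853 + 0.000134291 + 8.14837e-06 + 3.16902e-06 = 0.00617414
Responsibility of Regime Neutral: 0.00602853 / 0.00617414 ≈ 0.976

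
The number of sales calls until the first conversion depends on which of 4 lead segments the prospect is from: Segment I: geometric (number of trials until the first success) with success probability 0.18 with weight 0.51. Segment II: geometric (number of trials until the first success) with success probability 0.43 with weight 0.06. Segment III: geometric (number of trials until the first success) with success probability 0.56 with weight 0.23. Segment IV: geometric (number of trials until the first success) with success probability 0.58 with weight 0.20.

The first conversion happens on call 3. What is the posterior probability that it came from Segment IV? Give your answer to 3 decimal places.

Apply Bayes' rule: the posterior for each component is proportional to its prior times its likelihood at x.
Component likelihoods at x = 3:
  f_I = 0.18·(1−0.18)^2 = 0.18·0.6724 = 0.121032
  f_II = 0.43·(1−0.43)^2 = 0.43·0.3249 = 0.139707
  f_III = 0.56·(1−0.56)^2 = 0.56·0.1936 = 0.108416
  f_IV = 0.58·(1−0.58)^2 = 0.58·0.1764 = 0.102312
Prior × likelihood for each component:
  w_I·f_I = 0.51 × 0.121032 = 0.0617263
  w_II·f_II = 0.06 × 0.139707 = 0.00838242
  w_III·f_III = 0.23 × 0.108416 = 0.0249357
  w_IV·f_IV = 0.20 × 0.102312 = 0.0204624
Sum: 0.0617263 + 0.00838242 + 0.0249357 + 0.0204624 = 0.115507
P(Segment IV | the observation) ≈ 0.177

0.177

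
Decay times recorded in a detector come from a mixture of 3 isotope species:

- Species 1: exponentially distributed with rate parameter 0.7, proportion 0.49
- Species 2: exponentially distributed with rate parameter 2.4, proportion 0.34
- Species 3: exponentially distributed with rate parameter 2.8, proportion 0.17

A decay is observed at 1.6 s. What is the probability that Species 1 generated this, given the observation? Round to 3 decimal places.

0.830

P(component k | x) = w_k·f_k(x) / marginal(x), where marginal(x) = Σ_j w_j·f_j(x).
Exponential densities:
  f_1 = 0.7·e^(−0.7·1.6) = 0.7·e^(−1.1200) = 0.228396
  f_2 = 2.4·e^(−2.4·1.6) = 2.4·e^(−3.8400) = 0.0515846
  f_3 = 2.8·e^(−2.8·1.6) = 2.8·e^(−4.4800) = 0.0317336
Unnormalised posteriors:
  w_1·f_1 = 0.49 × 0.228396 = 0.111914
  w_2·f_2 = 0.34 × 0.0515846 = 0.0175388
  w_3·f_3 = 0.17 × 0.0317336 = 0.0053947
Sum: 0.111914 + 0.0175388 + 0.0053947 = 0.134847
P(Species 1 | data) = 0.111914 / 0.134847 ≈ 0.830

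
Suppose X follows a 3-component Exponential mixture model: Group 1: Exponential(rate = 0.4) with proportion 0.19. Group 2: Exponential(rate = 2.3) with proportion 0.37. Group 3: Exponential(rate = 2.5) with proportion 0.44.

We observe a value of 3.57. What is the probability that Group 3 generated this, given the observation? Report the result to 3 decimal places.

Apply Bayes' rule: the posterior for each component is proportional to its prior times its likelihood at x.
Evaluate each component's likelihood at the observed value:
  p_1 = 0.0959152
  p_2 = 0.000624793
  p_3 = 0.000332554
Multiply by the mixture weights:
  w_1·p_1 = 0.19 × 0.0959152 = 0.0182239
  w_2·p_2 = 0.37 × 0.000624793 = 0.000231173
  w_3·p_3 = 0.44 × 0.000332554 = 0.000146324
Normaliser: 0.0182239 + 0.000231173 + 0.000146324 = 0.0186014
P(Group 3 | the observation) ≈ 0.008

0.008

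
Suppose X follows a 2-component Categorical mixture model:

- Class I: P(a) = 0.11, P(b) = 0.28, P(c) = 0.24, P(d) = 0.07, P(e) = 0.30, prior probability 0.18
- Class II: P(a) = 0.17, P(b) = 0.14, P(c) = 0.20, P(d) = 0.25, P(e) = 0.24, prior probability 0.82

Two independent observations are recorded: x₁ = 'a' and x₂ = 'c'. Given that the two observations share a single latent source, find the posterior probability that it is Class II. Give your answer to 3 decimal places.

Posterior ∝ prior × likelihood, so P(k | x) ∝ π_k f_k(x); normalise over all components.
Since both observations come from the same component, the likelihood for component k is f_k(x₁)·f_k(x₂).
  p_I = [P(a | comp) = 0.11] × [0.24] = 0.0264
  p_II = [P(a | comp) = 0.17] × [0.2] = 0.034
Prior × likelihood for each component:
  π_I·p_I = 0.18 × 0.0264 = 0.004752
  π_II·p_II = 0.82 × 0.034 = 0.02788
Sum: 0.004752 + 0.02788 = 0.032632
P(Class II | x₁, x₂) ≈ 0.854

0.854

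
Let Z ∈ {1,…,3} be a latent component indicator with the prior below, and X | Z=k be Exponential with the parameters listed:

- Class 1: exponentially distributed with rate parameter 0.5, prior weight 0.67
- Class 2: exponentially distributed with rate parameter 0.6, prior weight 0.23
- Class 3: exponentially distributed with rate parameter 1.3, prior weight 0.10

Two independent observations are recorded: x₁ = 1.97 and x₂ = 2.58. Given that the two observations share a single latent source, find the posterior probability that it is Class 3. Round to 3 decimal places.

By Bayes' theorem, P(k | x) = π_k f_k(x) / Σ_j π_j f_j(x).
Since both observations come from the same component, the likelihood for component k is f_k(x₁)·f_k(x₂).
  f_1 = [0.5·e^(−0.5·1.97) = 0.5·e^(−0.9850) = 0.18672] × [0.137635] = 0.0256992
  f_2 = [0.6·e^(−0.6·1.97) = 0.6·e^(−1.1820) = 0.183999] × [0.127604] = 0.0234789
  f_3 = [1.3·e^(−1.3·1.97) = 1.3·e^(−2.5610) = 0.100396] × [0.0454276] = 0.00456074
Unnormalised posteriors:
  π_1·f_1 = 0.67 × 0.0256992 = 0.0172185
  π_2·f_2 = 0.23 × 0.0234789 = 0.00540016
  π_3·f_3 = 0.10 × 0.00456074 = 0.000456074
Sum: 0.0172185 + 0.00540016 + 0.000456074 = 0.0230747
So the posterior for Class 3 is 0.000456074 / 0.0230747 ≈ 0.020.

0.020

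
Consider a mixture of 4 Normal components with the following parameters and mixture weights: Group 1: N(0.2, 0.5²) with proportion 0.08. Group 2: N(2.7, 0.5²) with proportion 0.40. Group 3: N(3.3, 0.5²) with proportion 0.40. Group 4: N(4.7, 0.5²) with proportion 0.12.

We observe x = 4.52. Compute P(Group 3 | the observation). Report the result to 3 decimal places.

Apply Bayes' rule: the posterior for each component is proportional to its prior times its likelihood at x.
Normal densities:
  L_1 = (1/(0.5·√(2π)))·exp(−(4.52−0.2)²/(2·0.5²)) = 0.797885·exp(-37.32480) = 4.92023e-17
  L_2 = (1/(0.5·√(2π)))·exp(−(4.52−2.7)²/(2·0.5²)) = 0.797885·exp(-6.62480) = 0.00105883
  L_3 = (1/(0.5·√(2π)))·exp(−(4.52−3.3)²/(2·0.5²)) = 0.797885·exp(-2.97680) = 0.0406567
  L_4 = (1/(0.5·√(2π)))·exp(−(4.52−4.7)²/(2·0.5²)) = 0.797885·exp(-0.06480) = 0.747821
Prior × likelihood for each component:
  π_1·L_1 = 0.08 × 4.92023e-17 = 3.93618e-18
  π_2·L_2 = 0.40 × 0.00105883 = 0.000423532
  π_3·L_3 = 0.40 × 0.0406567 = 0.0162627
  π_4·L_4 = 0.12 × 0.747821 = 0.0897385
Sum: 3.93618e-18 + 0.000423532 + 0.0162627 + 0.0897385 = 0.106425
P(Group 3 | the observation) ≈ 0.153

0.153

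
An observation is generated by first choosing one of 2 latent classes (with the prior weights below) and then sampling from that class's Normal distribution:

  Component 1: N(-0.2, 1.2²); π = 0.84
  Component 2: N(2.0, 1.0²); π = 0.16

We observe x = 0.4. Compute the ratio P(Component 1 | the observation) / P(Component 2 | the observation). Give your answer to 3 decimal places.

Since P(k|x) ∝ π_k f_k(x), the posterior odds are π_i f_i(x) / (π_j f_j(x)).
Evaluate each component's likelihood at the observed value:
  f_1 = (1/(1.2·√(2π)))·exp(−(0.4−-0.2)²/(2·1.2²)) = 0.332452·exp(-0.12500) = 0.293388
  f_2 = (1/(1.0·√(2π)))·exp(−(0.4−2.0)²/(2·1.0²)) = 0.398942·exp(-1.28000) = 0.110921
Odds = (0.84/0.16) × (0.293388/0.110921) = 5.25 × 2.64502 ≈ 13.886

13.886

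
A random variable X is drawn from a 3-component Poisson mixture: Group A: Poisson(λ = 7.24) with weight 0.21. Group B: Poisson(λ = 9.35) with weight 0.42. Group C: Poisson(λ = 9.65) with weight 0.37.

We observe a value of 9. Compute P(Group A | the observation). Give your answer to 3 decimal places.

P(component k | x) = P(Z=k)·f_k(x) / marginal(x), where marginal(x) = Σ_j P(Z=j)·f_j(x).
Evaluate each component's likelihood at the observed value:
  p_A = e^(−7.24)·7.24^9/9! = 0.108042
  p_B = e^(−9.35)·9.35^9/9! = 0.130884
  p_C = e^(−9.65)·9.65^9/9! = 0.128837
Unnormalised posteriors:
  P(Z=A)·p_A = 0.21 × 0.108042 = 0.0226888
  P(Z=B)·p_B = 0.42 × 0.130884 = 0.0549715
  P(Z=C)·p_C = 0.37 × 0.128837 = 0.0476697
Marginal: 0.0226888 + 0.0549715 + 0.0476697 = 0.12533
P(Group A | 9) ≈ 0.181

0.181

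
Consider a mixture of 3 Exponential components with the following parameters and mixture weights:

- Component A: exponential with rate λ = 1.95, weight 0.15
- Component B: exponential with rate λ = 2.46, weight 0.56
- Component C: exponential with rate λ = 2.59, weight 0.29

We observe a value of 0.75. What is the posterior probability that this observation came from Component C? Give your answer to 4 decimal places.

P(component k | x) = w_k·f_k(x) / marginal(x), where marginal(x) = Σ_j w_j·f_j(x).
Component likelihoods at x = 0.75:
  L_A = 1.95·e^(−1.95·0.75) = 1.95·e^(−1.4625) = 0.45173
  L_B = 2.46·e^(−2.46·0.75) = 2.46·e^(−1.8450) = 0.388742
  L_C = 2.59·e^(−2.59·0.75) = 2.59·e^(−1.9425) = 0.371264
Multiply by the mixture weights:
  w_A·L_A = 0.15 × 0.45173 = 0.0677595
  w_B·L_B = 0.56 × 0.388742 = 0.217696
  w_C·L_C = 0.29 × 0.371264 = 0.107667
Denominator: 0.0677595 + 0.217696 + 0.107667 = 0.393122
Responsibility of Component C: 0.107667 / 0.393122 ≈ 0.2739

0.2739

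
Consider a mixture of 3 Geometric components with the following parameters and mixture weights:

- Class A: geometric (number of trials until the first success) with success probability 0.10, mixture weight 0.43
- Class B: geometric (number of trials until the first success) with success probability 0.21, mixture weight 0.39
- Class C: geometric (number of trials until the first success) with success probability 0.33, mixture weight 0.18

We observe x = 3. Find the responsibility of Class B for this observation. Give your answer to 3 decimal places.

0.454

By Bayes' theorem, P(k | x) = π_k f_k(x) / Σ_j π_j f_j(x).
Geometric probabilities:
  p_A = 0.081
  p_B = 0.131061
  p_C = 0.148137
Multiply by the mixture weights:
  π_A·p_A = 0.43 × 0.081 = 0.03483
  π_B·p_B = 0.39 × 0.131061 = 0.0511138
  π_C·p_C = 0.18 × 0.148137 = 0.0266647
Sum: 0.03483 + 0.0511138 + 0.0266647 = 0.112608
P(Class B | data) ≈ 0.454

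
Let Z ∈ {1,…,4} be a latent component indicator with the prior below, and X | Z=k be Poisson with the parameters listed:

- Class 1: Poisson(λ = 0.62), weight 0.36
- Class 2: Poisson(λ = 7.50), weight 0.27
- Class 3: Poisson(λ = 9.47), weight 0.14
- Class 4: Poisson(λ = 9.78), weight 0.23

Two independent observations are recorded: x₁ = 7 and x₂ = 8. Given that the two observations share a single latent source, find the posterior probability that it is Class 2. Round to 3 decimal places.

0.552

By Bayes' theorem, P(k | x) = P(Z=k) f_k(x) / Σ_j P(Z=j) f_j(x).
Since both observations come from the same component, the likelihood for component k is f_k(x₁)·f_k(x₂).
  L_1 = [3.7588e-06] × [2.91307e-07] = 1.09496e-12
  L_2 = [0.146484] × [0.137329] = 0.0201164
  L_3 = [0.104532] × [0.12374] = 0.0129348
  L_4 = [0.0960597] × [0.117433] = 0.0112806
Prior × likelihood for each component:
  P(Z=1)·L_1 = 0.36 × 1.09496e-12 = 3.94186e-13
  P(Z=2)·L_2 = 0.27 × 0.0201164 = 0.00543143
  P(Z=3)·L_3 = 0.14 × 0.0129348 = 0.00181088
  P(Z=4)·L_4 = 0.23 × 0.0112806 = 0.00259453
Sum: 3.94186e-13 + 0.00543143 + 0.00181088 + 0.00259453 = 0.00983685
P(Class 2 | x) = 0.00543143 / 0.00983685 ≈ 0.552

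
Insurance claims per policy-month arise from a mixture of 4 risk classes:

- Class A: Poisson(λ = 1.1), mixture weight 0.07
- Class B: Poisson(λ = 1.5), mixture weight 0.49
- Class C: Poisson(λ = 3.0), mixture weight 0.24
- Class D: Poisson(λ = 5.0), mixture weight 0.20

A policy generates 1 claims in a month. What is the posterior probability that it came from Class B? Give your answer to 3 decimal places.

0.706

Apply Bayes' rule: the posterior for each component is proportional to its prior times its likelihood at x.
Evaluate each component's likelihood at the observed value:
  p_A = e^(−1.1)·1.1^1/1! = 0.366158
  p_B = e^(−1.5)·1.5^1/1! = 0.334695
  p_C = e^(−3.0)·3.0^1/1! = 0.149361
  p_D = e^(−5.0)·5.0^1/1! = 0.0336897
Multiply by the mixture weights:
  P(Z=A)·p_A = 0.07 × 0.366158 = 0.0256311
  P(Z=B)·p_B = 0.49 × 0.334695 = 0.164001
  P(Z=C)·p_C = 0.24 × 0.149361 = 0.0358467
  P(Z=D)·p_D = 0.20 × 0.0336897 = 0.00673795
Sum: 0.0256311 + 0.164001 + 0.0358467 + 0.00673795 = 0.232216
P(Class B | the observation) ≈ 0.706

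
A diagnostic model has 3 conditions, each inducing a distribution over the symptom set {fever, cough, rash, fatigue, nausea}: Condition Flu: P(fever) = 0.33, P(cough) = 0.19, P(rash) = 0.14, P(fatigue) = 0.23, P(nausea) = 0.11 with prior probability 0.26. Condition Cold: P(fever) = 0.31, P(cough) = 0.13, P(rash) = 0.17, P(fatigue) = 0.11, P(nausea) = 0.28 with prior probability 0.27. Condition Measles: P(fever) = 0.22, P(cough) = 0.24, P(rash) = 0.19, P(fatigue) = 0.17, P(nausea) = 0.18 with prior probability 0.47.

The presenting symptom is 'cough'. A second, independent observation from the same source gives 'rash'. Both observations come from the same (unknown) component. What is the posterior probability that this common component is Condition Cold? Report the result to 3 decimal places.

0.174

Posterior ∝ prior × likelihood, so P(k | x) ∝ π_k f_k(x); normalise over all components.
Since both observations come from the same component, the likelihood for component k is f_k(x₁)·f_k(x₂).
  L_Flu = [P(cough | comp) = 0.19] × [0.14] = 0.0266
  L_Cold = [P(cough | comp) = 0.13] × [0.17] = 0.0221
  L_Measles = [P(cough | comp) = 0.24] × [0.19] = 0.0456
Multiply by the mixture weights:
  π_Flu·L_Flu = 0.26 × 0.0266 = 0.006916
  π_Cold·L_Cold = 0.27 × 0.0221 = 0.005967
  π_Measles·L_Measles = 0.47 × 0.0456 = 0.021432
Evidence: 0.006916 + 0.005967 + 0.021432 = 0.034315
P(Condition Cold | x₁,x₂) ≈ 0.174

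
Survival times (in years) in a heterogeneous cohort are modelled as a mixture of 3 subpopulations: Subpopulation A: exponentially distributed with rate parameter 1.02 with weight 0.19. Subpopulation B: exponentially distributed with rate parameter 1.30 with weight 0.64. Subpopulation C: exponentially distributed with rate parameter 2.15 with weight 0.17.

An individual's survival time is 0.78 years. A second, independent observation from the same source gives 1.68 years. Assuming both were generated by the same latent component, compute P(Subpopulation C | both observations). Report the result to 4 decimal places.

By Bayes' theorem, P(k | x) = w_k f_k(x) / Σ_j w_j f_j(x).
Since both observations come from the same component, the likelihood for component k is f_k(x₁)·f_k(x₂).
  p_A = [0.460337] × [0.18382] = 0.0846191
  p_B = [0.471595] × [0.146367] = 0.069026
  p_C = [0.401908] × [0.0580453] = 0.0233289
Prior × likelihood for each component:
  w_A·p_A = 0.19 × 0.0846191 = 0.0160776
  w_B·p_B = 0.64 × 0.069026 = 0.0441767
  w_C·p_C = 0.17 × 0.0233289 = 0.00396591
Denominator: 0.0160776 + 0.0441767 + 0.00396591 = 0.0642202
P(Subpopulation C | x) ≈ 0.0618

0.0618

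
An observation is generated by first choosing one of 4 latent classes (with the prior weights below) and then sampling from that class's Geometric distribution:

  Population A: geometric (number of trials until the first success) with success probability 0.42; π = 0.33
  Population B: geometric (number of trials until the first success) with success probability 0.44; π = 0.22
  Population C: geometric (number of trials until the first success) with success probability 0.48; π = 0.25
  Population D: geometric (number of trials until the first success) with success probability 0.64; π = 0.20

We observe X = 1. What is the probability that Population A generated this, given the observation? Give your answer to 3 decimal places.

P(component k | x) = π_k·f_k(x) / marginal(x), where marginal(x) = Σ_j π_j·f_j(x).
Component likelihoods at x = 1:
  p_A = 0.42
  p_B = 0.44
  p_C = 0.48
  p_D = 0.64
Unnormalised posteriors:
  π_A·p_A = 0.33 × 0.42 = 0.1386
  π_B·p_B = 0.22 × 0.44 = 0.0968
  π_C·p_C = 0.25 × 0.48 = 0.12
  π_D·p_D = 0.20 × 0.64 = 0.128
Normaliser: 0.1386 + 0.0968 + 0.12 + 0.128 = 0.4834
Responsibility of Population A: 0.1386 / 0.4834 ≈ 0.287

0.287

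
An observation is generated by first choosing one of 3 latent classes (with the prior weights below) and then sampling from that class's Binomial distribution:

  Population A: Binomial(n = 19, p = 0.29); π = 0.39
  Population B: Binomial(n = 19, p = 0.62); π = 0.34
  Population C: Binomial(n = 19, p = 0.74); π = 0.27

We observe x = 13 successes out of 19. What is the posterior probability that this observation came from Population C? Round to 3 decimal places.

P(component k | x) = P(Z=k)·f_k(x) / marginal(x), where marginal(x) = Σ_j P(Z=j)·f_j(x).
Component likelihoods at x = 13 successes out of 19:
  f_A = C(19,13)·0.29^13·0.71^6 = 27132·1.02606e-07·0.1281 = 0.00035662
  f_B = C(19,13)·0.62^13·0.38^6 = 27132·0.00200029·0.00301094 = 0.163409
  f_C = C(19,13)·0.74^13·0.26^6 = 27132·0.0199532·0.000308916 = 0.167238
Prior × likelihood for each component:
  P(Z=A)·f_A = 0.39 × 0.00035662 = 0.000139082
  P(Z=B)·f_B = 0.34 × 0.163409 = 0.055559
  P(Z=C)·f_C = 0.27 × 0.167238 = 0.0451542
Sum: 0.000139082 + 0.055559 + 0.0451542 = 0.100852
So the posterior for Population C is 0.0451542 / 0.100852 ≈ 0.448.

0.448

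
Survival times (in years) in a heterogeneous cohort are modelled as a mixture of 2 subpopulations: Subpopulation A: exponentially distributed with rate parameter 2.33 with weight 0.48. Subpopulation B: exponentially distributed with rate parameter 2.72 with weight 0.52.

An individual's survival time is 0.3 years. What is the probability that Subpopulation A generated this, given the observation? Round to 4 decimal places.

0.4706

By Bayes' theorem, P(k | x) = π_k f_k(x) / Σ_j π_j f_j(x).
Component likelihoods at x = 0.3 years:
  p_A = 2.33·e^(−2.33·0.3) = 2.33·e^(−0.6990) = 1.1582
  p_B = 2.72·e^(−2.72·0.3) = 2.72·e^(−0.8160) = 1.20278
Weight by the priors:
  π_A·p_A = 0.48 × 1.1582 = 0.555937
  π_B·p_B = 0.52 × 1.20278 = 0.625443
Denominator: 0.555937 + 0.625443 = 1.18138
P(Subpopulation A | x) ≈ 0.4706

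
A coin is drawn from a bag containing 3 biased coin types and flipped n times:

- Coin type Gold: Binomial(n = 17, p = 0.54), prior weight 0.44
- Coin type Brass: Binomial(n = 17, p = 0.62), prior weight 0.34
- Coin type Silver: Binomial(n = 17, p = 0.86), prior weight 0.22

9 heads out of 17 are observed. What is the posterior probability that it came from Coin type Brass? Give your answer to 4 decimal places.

P(component k | x) = π_k·f_k(x) / marginal(x), where marginal(x) = Σ_j π_j·f_j(x).
Component likelihoods at x = 9 heads out of 17:
  p_Gold = 0.190279
  p_Brass = 0.14308
  p_Silver = 0.000923199
Unnormalised posteriors:
  π_Gold·p_Gold = 0.44 × 0.190279 = 0.0837229
  π_Brass·p_Brass = 0.34 × 0.14308 = 0.0486472
  π_Silver·p_Silver = 0.22 × 0.000923199 = 0.000203104
Marginal: 0.0837229 + 0.0486472 + 0.000203104 = 0.132573
P(Coin type Brass | data) = 0.0486472 / 0.132573 ≈ 0.3669

0.3669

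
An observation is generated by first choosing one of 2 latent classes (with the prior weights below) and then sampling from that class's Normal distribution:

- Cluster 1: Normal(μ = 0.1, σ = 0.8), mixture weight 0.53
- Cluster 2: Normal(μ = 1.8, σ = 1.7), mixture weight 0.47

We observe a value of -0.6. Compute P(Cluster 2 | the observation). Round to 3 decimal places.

Apply Bayes' rule: the posterior for each component is proportional to its prior times its likelihood at x.
Component likelihoods at x = -0.6:
  p_1 = 0.340069
  p_2 = 0.0866302
Weight by the priors:
  π_1·p_1 = 0.53 × 0.340069 = 0.180236
  π_2·p_2 = 0.47 × 0.0866302 = 0.0407162
Normaliser: 0.180236 + 0.0407162 = 0.220953
P(Cluster 2 | data) ≈ 0.184

0.184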